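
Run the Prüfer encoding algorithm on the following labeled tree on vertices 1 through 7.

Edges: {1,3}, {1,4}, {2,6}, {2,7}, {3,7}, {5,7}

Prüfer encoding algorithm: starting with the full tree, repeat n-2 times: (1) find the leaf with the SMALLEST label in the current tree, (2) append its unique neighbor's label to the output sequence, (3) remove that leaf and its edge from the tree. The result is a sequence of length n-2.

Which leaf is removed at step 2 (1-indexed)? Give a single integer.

Step 1: current leaves = {4,5,6}. Remove leaf 4 (neighbor: 1).
Step 2: current leaves = {1,5,6}. Remove leaf 1 (neighbor: 3).

Answer: 1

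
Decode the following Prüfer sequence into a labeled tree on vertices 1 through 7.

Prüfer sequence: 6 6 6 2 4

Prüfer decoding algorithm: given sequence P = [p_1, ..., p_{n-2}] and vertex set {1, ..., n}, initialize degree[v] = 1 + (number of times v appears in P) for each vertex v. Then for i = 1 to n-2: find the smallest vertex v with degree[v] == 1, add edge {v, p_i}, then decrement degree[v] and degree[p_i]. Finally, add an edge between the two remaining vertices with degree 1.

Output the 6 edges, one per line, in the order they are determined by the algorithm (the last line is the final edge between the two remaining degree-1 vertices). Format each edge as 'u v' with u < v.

Initial degrees: {1:1, 2:2, 3:1, 4:2, 5:1, 6:4, 7:1}
Step 1: smallest deg-1 vertex = 1, p_1 = 6. Add edge {1,6}. Now deg[1]=0, deg[6]=3.
Step 2: smallest deg-1 vertex = 3, p_2 = 6. Add edge {3,6}. Now deg[3]=0, deg[6]=2.
Step 3: smallest deg-1 vertex = 5, p_3 = 6. Add edge {5,6}. Now deg[5]=0, deg[6]=1.
Step 4: smallest deg-1 vertex = 6, p_4 = 2. Add edge {2,6}. Now deg[6]=0, deg[2]=1.
Step 5: smallest deg-1 vertex = 2, p_5 = 4. Add edge {2,4}. Now deg[2]=0, deg[4]=1.
Final: two remaining deg-1 vertices are 4, 7. Add edge {4,7}.

Answer: 1 6
3 6
5 6
2 6
2 4
4 7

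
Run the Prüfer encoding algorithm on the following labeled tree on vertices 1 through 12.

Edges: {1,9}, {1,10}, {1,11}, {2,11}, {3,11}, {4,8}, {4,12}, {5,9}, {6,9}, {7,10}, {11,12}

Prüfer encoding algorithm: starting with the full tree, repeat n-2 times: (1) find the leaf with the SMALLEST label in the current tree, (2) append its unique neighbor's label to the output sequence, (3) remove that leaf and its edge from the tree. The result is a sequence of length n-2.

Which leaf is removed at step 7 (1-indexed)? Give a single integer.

Answer: 4

Derivation:
Step 1: current leaves = {2,3,5,6,7,8}. Remove leaf 2 (neighbor: 11).
Step 2: current leaves = {3,5,6,7,8}. Remove leaf 3 (neighbor: 11).
Step 3: current leaves = {5,6,7,8}. Remove leaf 5 (neighbor: 9).
Step 4: current leaves = {6,7,8}. Remove leaf 6 (neighbor: 9).
Step 5: current leaves = {7,8,9}. Remove leaf 7 (neighbor: 10).
Step 6: current leaves = {8,9,10}. Remove leaf 8 (neighbor: 4).
Step 7: current leaves = {4,9,10}. Remove leaf 4 (neighbor: 12).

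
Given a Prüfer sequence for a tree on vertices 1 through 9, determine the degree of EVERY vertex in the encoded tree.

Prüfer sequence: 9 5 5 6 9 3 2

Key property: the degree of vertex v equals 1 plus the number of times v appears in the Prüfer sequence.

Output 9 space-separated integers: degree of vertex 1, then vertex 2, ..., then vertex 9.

p_1 = 9: count[9] becomes 1
p_2 = 5: count[5] becomes 1
p_3 = 5: count[5] becomes 2
p_4 = 6: count[6] becomes 1
p_5 = 9: count[9] becomes 2
p_6 = 3: count[3] becomes 1
p_7 = 2: count[2] becomes 1
Degrees (1 + count): deg[1]=1+0=1, deg[2]=1+1=2, deg[3]=1+1=2, deg[4]=1+0=1, deg[5]=1+2=3, deg[6]=1+1=2, deg[7]=1+0=1, deg[8]=1+0=1, deg[9]=1+2=3

Answer: 1 2 2 1 3 2 1 1 3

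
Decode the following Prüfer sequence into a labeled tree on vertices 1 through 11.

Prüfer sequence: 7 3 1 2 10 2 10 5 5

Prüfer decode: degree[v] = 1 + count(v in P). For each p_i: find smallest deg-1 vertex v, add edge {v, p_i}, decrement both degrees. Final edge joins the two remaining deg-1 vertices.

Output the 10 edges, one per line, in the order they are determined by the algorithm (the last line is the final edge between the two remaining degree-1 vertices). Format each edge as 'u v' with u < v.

Answer: 4 7
3 6
1 3
1 2
7 10
2 8
2 10
5 9
5 10
5 11

Derivation:
Initial degrees: {1:2, 2:3, 3:2, 4:1, 5:3, 6:1, 7:2, 8:1, 9:1, 10:3, 11:1}
Step 1: smallest deg-1 vertex = 4, p_1 = 7. Add edge {4,7}. Now deg[4]=0, deg[7]=1.
Step 2: smallest deg-1 vertex = 6, p_2 = 3. Add edge {3,6}. Now deg[6]=0, deg[3]=1.
Step 3: smallest deg-1 vertex = 3, p_3 = 1. Add edge {1,3}. Now deg[3]=0, deg[1]=1.
Step 4: smallest deg-1 vertex = 1, p_4 = 2. Add edge {1,2}. Now deg[1]=0, deg[2]=2.
Step 5: smallest deg-1 vertex = 7, p_5 = 10. Add edge {7,10}. Now deg[7]=0, deg[10]=2.
Step 6: smallest deg-1 vertex = 8, p_6 = 2. Add edge {2,8}. Now deg[8]=0, deg[2]=1.
Step 7: smallest deg-1 vertex = 2, p_7 = 10. Add edge {2,10}. Now deg[2]=0, deg[10]=1.
Step 8: smallest deg-1 vertex = 9, p_8 = 5. Add edge {5,9}. Now deg[9]=0, deg[5]=2.
Step 9: smallest deg-1 vertex = 10, p_9 = 5. Add edge {5,10}. Now deg[10]=0, deg[5]=1.
Final: two remaining deg-1 vertices are 5, 11. Add edge {5,11}.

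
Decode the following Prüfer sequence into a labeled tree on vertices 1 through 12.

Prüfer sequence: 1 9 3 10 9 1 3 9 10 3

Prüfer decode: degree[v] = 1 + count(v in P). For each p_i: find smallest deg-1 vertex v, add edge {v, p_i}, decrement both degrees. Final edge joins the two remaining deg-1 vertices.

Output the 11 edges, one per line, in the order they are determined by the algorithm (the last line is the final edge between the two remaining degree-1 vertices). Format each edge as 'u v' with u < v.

Answer: 1 2
4 9
3 5
6 10
7 9
1 8
1 3
9 11
9 10
3 10
3 12

Derivation:
Initial degrees: {1:3, 2:1, 3:4, 4:1, 5:1, 6:1, 7:1, 8:1, 9:4, 10:3, 11:1, 12:1}
Step 1: smallest deg-1 vertex = 2, p_1 = 1. Add edge {1,2}. Now deg[2]=0, deg[1]=2.
Step 2: smallest deg-1 vertex = 4, p_2 = 9. Add edge {4,9}. Now deg[4]=0, deg[9]=3.
Step 3: smallest deg-1 vertex = 5, p_3 = 3. Add edge {3,5}. Now deg[5]=0, deg[3]=3.
Step 4: smallest deg-1 vertex = 6, p_4 = 10. Add edge {6,10}. Now deg[6]=0, deg[10]=2.
Step 5: smallest deg-1 vertex = 7, p_5 = 9. Add edge {7,9}. Now deg[7]=0, deg[9]=2.
Step 6: smallest deg-1 vertex = 8, p_6 = 1. Add edge {1,8}. Now deg[8]=0, deg[1]=1.
Step 7: smallest deg-1 vertex = 1, p_7 = 3. Add edge {1,3}. Now deg[1]=0, deg[3]=2.
Step 8: smallest deg-1 vertex = 11, p_8 = 9. Add edge {9,11}. Now deg[11]=0, deg[9]=1.
Step 9: smallest deg-1 vertex = 9, p_9 = 10. Add edge {9,10}. Now deg[9]=0, deg[10]=1.
Step 10: smallest deg-1 vertex = 10, p_10 = 3. Add edge {3,10}. Now deg[10]=0, deg[3]=1.
Final: two remaining deg-1 vertices are 3, 12. Add edge {3,12}.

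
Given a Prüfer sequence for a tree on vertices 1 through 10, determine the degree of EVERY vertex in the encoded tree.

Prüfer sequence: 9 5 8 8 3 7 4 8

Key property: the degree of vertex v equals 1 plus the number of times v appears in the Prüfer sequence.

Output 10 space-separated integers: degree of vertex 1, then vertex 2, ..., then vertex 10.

Answer: 1 1 2 2 2 1 2 4 2 1

Derivation:
p_1 = 9: count[9] becomes 1
p_2 = 5: count[5] becomes 1
p_3 = 8: count[8] becomes 1
p_4 = 8: count[8] becomes 2
p_5 = 3: count[3] becomes 1
p_6 = 7: count[7] becomes 1
p_7 = 4: count[4] becomes 1
p_8 = 8: count[8] becomes 3
Degrees (1 + count): deg[1]=1+0=1, deg[2]=1+0=1, deg[3]=1+1=2, deg[4]=1+1=2, deg[5]=1+1=2, deg[6]=1+0=1, deg[7]=1+1=2, deg[8]=1+3=4, deg[9]=1+1=2, deg[10]=1+0=1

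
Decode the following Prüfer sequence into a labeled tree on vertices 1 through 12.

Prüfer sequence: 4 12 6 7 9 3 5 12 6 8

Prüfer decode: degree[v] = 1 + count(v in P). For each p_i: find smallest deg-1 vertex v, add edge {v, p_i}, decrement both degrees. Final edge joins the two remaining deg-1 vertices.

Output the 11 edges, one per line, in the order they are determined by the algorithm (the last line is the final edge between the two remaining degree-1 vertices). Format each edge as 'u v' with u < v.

Answer: 1 4
2 12
4 6
7 10
7 9
3 9
3 5
5 12
6 11
6 8
8 12

Derivation:
Initial degrees: {1:1, 2:1, 3:2, 4:2, 5:2, 6:3, 7:2, 8:2, 9:2, 10:1, 11:1, 12:3}
Step 1: smallest deg-1 vertex = 1, p_1 = 4. Add edge {1,4}. Now deg[1]=0, deg[4]=1.
Step 2: smallest deg-1 vertex = 2, p_2 = 12. Add edge {2,12}. Now deg[2]=0, deg[12]=2.
Step 3: smallest deg-1 vertex = 4, p_3 = 6. Add edge {4,6}. Now deg[4]=0, deg[6]=2.
Step 4: smallest deg-1 vertex = 10, p_4 = 7. Add edge {7,10}. Now deg[10]=0, deg[7]=1.
Step 5: smallest deg-1 vertex = 7, p_5 = 9. Add edge {7,9}. Now deg[7]=0, deg[9]=1.
Step 6: smallest deg-1 vertex = 9, p_6 = 3. Add edge {3,9}. Now deg[9]=0, deg[3]=1.
Step 7: smallest deg-1 vertex = 3, p_7 = 5. Add edge {3,5}. Now deg[3]=0, deg[5]=1.
Step 8: smallest deg-1 vertex = 5, p_8 = 12. Add edge {5,12}. Now deg[5]=0, deg[12]=1.
Step 9: smallest deg-1 vertex = 11, p_9 = 6. Add edge {6,11}. Now deg[11]=0, deg[6]=1.
Step 10: smallest deg-1 vertex = 6, p_10 = 8. Add edge {6,8}. Now deg[6]=0, deg[8]=1.
Final: two remaining deg-1 vertices are 8, 12. Add edge {8,12}.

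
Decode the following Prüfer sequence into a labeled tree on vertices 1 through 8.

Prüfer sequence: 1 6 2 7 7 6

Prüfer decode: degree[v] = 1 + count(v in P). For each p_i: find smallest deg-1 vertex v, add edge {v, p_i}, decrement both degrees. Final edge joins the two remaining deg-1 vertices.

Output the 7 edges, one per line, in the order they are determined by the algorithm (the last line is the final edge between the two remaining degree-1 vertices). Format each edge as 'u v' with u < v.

Initial degrees: {1:2, 2:2, 3:1, 4:1, 5:1, 6:3, 7:3, 8:1}
Step 1: smallest deg-1 vertex = 3, p_1 = 1. Add edge {1,3}. Now deg[3]=0, deg[1]=1.
Step 2: smallest deg-1 vertex = 1, p_2 = 6. Add edge {1,6}. Now deg[1]=0, deg[6]=2.
Step 3: smallest deg-1 vertex = 4, p_3 = 2. Add edge {2,4}. Now deg[4]=0, deg[2]=1.
Step 4: smallest deg-1 vertex = 2, p_4 = 7. Add edge {2,7}. Now deg[2]=0, deg[7]=2.
Step 5: smallest deg-1 vertex = 5, p_5 = 7. Add edge {5,7}. Now deg[5]=0, deg[7]=1.
Step 6: smallest deg-1 vertex = 7, p_6 = 6. Add edge {6,7}. Now deg[7]=0, deg[6]=1.
Final: two remaining deg-1 vertices are 6, 8. Add edge {6,8}.

Answer: 1 3
1 6
2 4
2 7
5 7
6 7
6 8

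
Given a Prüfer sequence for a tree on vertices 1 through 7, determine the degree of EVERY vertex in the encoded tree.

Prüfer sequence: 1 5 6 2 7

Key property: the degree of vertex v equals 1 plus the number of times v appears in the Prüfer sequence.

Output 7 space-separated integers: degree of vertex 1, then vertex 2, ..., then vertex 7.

p_1 = 1: count[1] becomes 1
p_2 = 5: count[5] becomes 1
p_3 = 6: count[6] becomes 1
p_4 = 2: count[2] becomes 1
p_5 = 7: count[7] becomes 1
Degrees (1 + count): deg[1]=1+1=2, deg[2]=1+1=2, deg[3]=1+0=1, deg[4]=1+0=1, deg[5]=1+1=2, deg[6]=1+1=2, deg[7]=1+1=2

Answer: 2 2 1 1 2 2 2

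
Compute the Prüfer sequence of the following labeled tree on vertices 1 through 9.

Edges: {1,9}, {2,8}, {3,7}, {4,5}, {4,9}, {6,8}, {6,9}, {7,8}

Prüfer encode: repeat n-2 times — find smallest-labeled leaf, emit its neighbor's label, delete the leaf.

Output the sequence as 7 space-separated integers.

Step 1: leaves = {1,2,3,5}. Remove smallest leaf 1, emit neighbor 9.
Step 2: leaves = {2,3,5}. Remove smallest leaf 2, emit neighbor 8.
Step 3: leaves = {3,5}. Remove smallest leaf 3, emit neighbor 7.
Step 4: leaves = {5,7}. Remove smallest leaf 5, emit neighbor 4.
Step 5: leaves = {4,7}. Remove smallest leaf 4, emit neighbor 9.
Step 6: leaves = {7,9}. Remove smallest leaf 7, emit neighbor 8.
Step 7: leaves = {8,9}. Remove smallest leaf 8, emit neighbor 6.
Done: 2 vertices remain (6, 9). Sequence = [9 8 7 4 9 8 6]

Answer: 9 8 7 4 9 8 6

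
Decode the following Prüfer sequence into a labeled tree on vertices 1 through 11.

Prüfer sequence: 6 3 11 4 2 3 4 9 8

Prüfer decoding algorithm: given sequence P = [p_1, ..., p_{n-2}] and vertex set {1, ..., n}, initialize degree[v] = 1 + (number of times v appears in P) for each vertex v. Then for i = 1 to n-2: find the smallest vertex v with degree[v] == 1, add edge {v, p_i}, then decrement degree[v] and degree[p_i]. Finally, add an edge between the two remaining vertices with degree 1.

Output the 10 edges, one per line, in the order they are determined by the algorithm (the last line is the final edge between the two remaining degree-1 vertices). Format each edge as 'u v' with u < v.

Initial degrees: {1:1, 2:2, 3:3, 4:3, 5:1, 6:2, 7:1, 8:2, 9:2, 10:1, 11:2}
Step 1: smallest deg-1 vertex = 1, p_1 = 6. Add edge {1,6}. Now deg[1]=0, deg[6]=1.
Step 2: smallest deg-1 vertex = 5, p_2 = 3. Add edge {3,5}. Now deg[5]=0, deg[3]=2.
Step 3: smallest deg-1 vertex = 6, p_3 = 11. Add edge {6,11}. Now deg[6]=0, deg[11]=1.
Step 4: smallest deg-1 vertex = 7, p_4 = 4. Add edge {4,7}. Now deg[7]=0, deg[4]=2.
Step 5: smallest deg-1 vertex = 10, p_5 = 2. Add edge {2,10}. Now deg[10]=0, deg[2]=1.
Step 6: smallest deg-1 vertex = 2, p_6 = 3. Add edge {2,3}. Now deg[2]=0, deg[3]=1.
Step 7: smallest deg-1 vertex = 3, p_7 = 4. Add edge {3,4}. Now deg[3]=0, deg[4]=1.
Step 8: smallest deg-1 vertex = 4, p_8 = 9. Add edge {4,9}. Now deg[4]=0, deg[9]=1.
Step 9: smallest deg-1 vertex = 9, p_9 = 8. Add edge {8,9}. Now deg[9]=0, deg[8]=1.
Final: two remaining deg-1 vertices are 8, 11. Add edge {8,11}.

Answer: 1 6
3 5
6 11
4 7
2 10
2 3
3 4
4 9
8 9
8 11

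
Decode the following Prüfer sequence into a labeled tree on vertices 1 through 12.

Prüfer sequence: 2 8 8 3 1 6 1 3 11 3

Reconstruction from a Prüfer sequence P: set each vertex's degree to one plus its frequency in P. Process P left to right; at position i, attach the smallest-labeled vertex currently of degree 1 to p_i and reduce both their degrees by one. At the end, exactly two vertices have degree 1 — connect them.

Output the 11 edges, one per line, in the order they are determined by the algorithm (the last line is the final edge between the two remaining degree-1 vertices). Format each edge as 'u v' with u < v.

Initial degrees: {1:3, 2:2, 3:4, 4:1, 5:1, 6:2, 7:1, 8:3, 9:1, 10:1, 11:2, 12:1}
Step 1: smallest deg-1 vertex = 4, p_1 = 2. Add edge {2,4}. Now deg[4]=0, deg[2]=1.
Step 2: smallest deg-1 vertex = 2, p_2 = 8. Add edge {2,8}. Now deg[2]=0, deg[8]=2.
Step 3: smallest deg-1 vertex = 5, p_3 = 8. Add edge {5,8}. Now deg[5]=0, deg[8]=1.
Step 4: smallest deg-1 vertex = 7, p_4 = 3. Add edge {3,7}. Now deg[7]=0, deg[3]=3.
Step 5: smallest deg-1 vertex = 8, p_5 = 1. Add edge {1,8}. Now deg[8]=0, deg[1]=2.
Step 6: smallest deg-1 vertex = 9, p_6 = 6. Add edge {6,9}. Now deg[9]=0, deg[6]=1.
Step 7: smallest deg-1 vertex = 6, p_7 = 1. Add edge {1,6}. Now deg[6]=0, deg[1]=1.
Step 8: smallest deg-1 vertex = 1, p_8 = 3. Add edge {1,3}. Now deg[1]=0, deg[3]=2.
Step 9: smallest deg-1 vertex = 10, p_9 = 11. Add edge {10,11}. Now deg[10]=0, deg[11]=1.
Step 10: smallest deg-1 vertex = 11, p_10 = 3. Add edge {3,11}. Now deg[11]=0, deg[3]=1.
Final: two remaining deg-1 vertices are 3, 12. Add edge {3,12}.

Answer: 2 4
2 8
5 8
3 7
1 8
6 9
1 6
1 3
10 11
3 11
3 12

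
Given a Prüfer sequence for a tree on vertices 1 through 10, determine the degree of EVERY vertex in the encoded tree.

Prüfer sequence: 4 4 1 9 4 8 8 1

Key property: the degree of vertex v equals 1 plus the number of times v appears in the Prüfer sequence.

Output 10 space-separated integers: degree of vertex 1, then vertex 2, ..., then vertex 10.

p_1 = 4: count[4] becomes 1
p_2 = 4: count[4] becomes 2
p_3 = 1: count[1] becomes 1
p_4 = 9: count[9] becomes 1
p_5 = 4: count[4] becomes 3
p_6 = 8: count[8] becomes 1
p_7 = 8: count[8] becomes 2
p_8 = 1: count[1] becomes 2
Degrees (1 + count): deg[1]=1+2=3, deg[2]=1+0=1, deg[3]=1+0=1, deg[4]=1+3=4, deg[5]=1+0=1, deg[6]=1+0=1, deg[7]=1+0=1, deg[8]=1+2=3, deg[9]=1+1=2, deg[10]=1+0=1

Answer: 3 1 1 4 1 1 1 3 2 1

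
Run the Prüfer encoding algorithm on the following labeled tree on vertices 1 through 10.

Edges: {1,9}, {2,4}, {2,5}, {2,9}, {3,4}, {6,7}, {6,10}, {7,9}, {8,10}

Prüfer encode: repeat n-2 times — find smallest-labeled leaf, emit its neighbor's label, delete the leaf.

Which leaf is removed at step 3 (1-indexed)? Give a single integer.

Answer: 4

Derivation:
Step 1: current leaves = {1,3,5,8}. Remove leaf 1 (neighbor: 9).
Step 2: current leaves = {3,5,8}. Remove leaf 3 (neighbor: 4).
Step 3: current leaves = {4,5,8}. Remove leaf 4 (neighbor: 2).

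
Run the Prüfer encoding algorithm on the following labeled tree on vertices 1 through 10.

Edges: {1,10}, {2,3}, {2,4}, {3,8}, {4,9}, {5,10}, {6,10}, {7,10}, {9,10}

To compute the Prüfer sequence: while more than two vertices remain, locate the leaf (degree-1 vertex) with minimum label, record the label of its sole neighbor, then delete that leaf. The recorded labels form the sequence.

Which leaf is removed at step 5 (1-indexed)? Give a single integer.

Step 1: current leaves = {1,5,6,7,8}. Remove leaf 1 (neighbor: 10).
Step 2: current leaves = {5,6,7,8}. Remove leaf 5 (neighbor: 10).
Step 3: current leaves = {6,7,8}. Remove leaf 6 (neighbor: 10).
Step 4: current leaves = {7,8}. Remove leaf 7 (neighbor: 10).
Step 5: current leaves = {8,10}. Remove leaf 8 (neighbor: 3).

Answer: 8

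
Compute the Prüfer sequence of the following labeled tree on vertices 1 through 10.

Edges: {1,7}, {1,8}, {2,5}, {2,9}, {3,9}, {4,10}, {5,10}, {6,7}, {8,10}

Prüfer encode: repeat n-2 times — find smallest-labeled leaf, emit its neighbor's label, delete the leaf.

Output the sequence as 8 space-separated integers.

Answer: 9 10 7 1 8 10 2 5

Derivation:
Step 1: leaves = {3,4,6}. Remove smallest leaf 3, emit neighbor 9.
Step 2: leaves = {4,6,9}. Remove smallest leaf 4, emit neighbor 10.
Step 3: leaves = {6,9}. Remove smallest leaf 6, emit neighbor 7.
Step 4: leaves = {7,9}. Remove smallest leaf 7, emit neighbor 1.
Step 5: leaves = {1,9}. Remove smallest leaf 1, emit neighbor 8.
Step 6: leaves = {8,9}. Remove smallest leaf 8, emit neighbor 10.
Step 7: leaves = {9,10}. Remove smallest leaf 9, emit neighbor 2.
Step 8: leaves = {2,10}. Remove smallest leaf 2, emit neighbor 5.
Done: 2 vertices remain (5, 10). Sequence = [9 10 7 1 8 10 2 5]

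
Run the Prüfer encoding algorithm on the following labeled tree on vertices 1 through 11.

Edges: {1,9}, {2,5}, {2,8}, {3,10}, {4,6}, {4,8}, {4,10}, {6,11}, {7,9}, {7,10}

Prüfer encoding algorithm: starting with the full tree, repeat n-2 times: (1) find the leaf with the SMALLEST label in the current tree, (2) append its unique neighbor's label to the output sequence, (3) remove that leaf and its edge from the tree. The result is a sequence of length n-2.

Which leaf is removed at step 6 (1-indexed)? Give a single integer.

Step 1: current leaves = {1,3,5,11}. Remove leaf 1 (neighbor: 9).
Step 2: current leaves = {3,5,9,11}. Remove leaf 3 (neighbor: 10).
Step 3: current leaves = {5,9,11}. Remove leaf 5 (neighbor: 2).
Step 4: current leaves = {2,9,11}. Remove leaf 2 (neighbor: 8).
Step 5: current leaves = {8,9,11}. Remove leaf 8 (neighbor: 4).
Step 6: current leaves = {9,11}. Remove leaf 9 (neighbor: 7).

Answer: 9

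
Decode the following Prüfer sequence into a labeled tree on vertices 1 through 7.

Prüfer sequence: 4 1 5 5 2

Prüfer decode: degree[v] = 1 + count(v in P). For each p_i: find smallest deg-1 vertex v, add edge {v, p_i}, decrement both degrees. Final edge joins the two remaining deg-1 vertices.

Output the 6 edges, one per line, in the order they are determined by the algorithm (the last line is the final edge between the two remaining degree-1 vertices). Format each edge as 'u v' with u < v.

Answer: 3 4
1 4
1 5
5 6
2 5
2 7

Derivation:
Initial degrees: {1:2, 2:2, 3:1, 4:2, 5:3, 6:1, 7:1}
Step 1: smallest deg-1 vertex = 3, p_1 = 4. Add edge {3,4}. Now deg[3]=0, deg[4]=1.
Step 2: smallest deg-1 vertex = 4, p_2 = 1. Add edge {1,4}. Now deg[4]=0, deg[1]=1.
Step 3: smallest deg-1 vertex = 1, p_3 = 5. Add edge {1,5}. Now deg[1]=0, deg[5]=2.
Step 4: smallest deg-1 vertex = 6, p_4 = 5. Add edge {5,6}. Now deg[6]=0, deg[5]=1.
Step 5: smallest deg-1 vertex = 5, p_5 = 2. Add edge {2,5}. Now deg[5]=0, deg[2]=1.
Final: two remaining deg-1 vertices are 2, 7. Add edge {2,7}.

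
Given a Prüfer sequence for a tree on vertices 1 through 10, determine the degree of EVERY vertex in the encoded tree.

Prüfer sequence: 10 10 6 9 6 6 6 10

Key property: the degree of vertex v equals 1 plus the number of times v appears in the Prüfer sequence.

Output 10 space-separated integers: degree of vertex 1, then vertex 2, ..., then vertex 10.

Answer: 1 1 1 1 1 5 1 1 2 4

Derivation:
p_1 = 10: count[10] becomes 1
p_2 = 10: count[10] becomes 2
p_3 = 6: count[6] becomes 1
p_4 = 9: count[9] becomes 1
p_5 = 6: count[6] becomes 2
p_6 = 6: count[6] becomes 3
p_7 = 6: count[6] becomes 4
p_8 = 10: count[10] becomes 3
Degrees (1 + count): deg[1]=1+0=1, deg[2]=1+0=1, deg[3]=1+0=1, deg[4]=1+0=1, deg[5]=1+0=1, deg[6]=1+4=5, deg[7]=1+0=1, deg[8]=1+0=1, deg[9]=1+1=2, deg[10]=1+3=4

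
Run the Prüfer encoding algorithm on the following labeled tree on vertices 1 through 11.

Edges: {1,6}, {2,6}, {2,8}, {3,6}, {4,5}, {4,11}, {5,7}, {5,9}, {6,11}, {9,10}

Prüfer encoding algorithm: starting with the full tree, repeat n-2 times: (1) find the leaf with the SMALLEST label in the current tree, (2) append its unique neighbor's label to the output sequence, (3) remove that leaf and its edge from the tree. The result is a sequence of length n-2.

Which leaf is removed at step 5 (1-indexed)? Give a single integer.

Step 1: current leaves = {1,3,7,8,10}. Remove leaf 1 (neighbor: 6).
Step 2: current leaves = {3,7,8,10}. Remove leaf 3 (neighbor: 6).
Step 3: current leaves = {7,8,10}. Remove leaf 7 (neighbor: 5).
Step 4: current leaves = {8,10}. Remove leaf 8 (neighbor: 2).
Step 5: current leaves = {2,10}. Remove leaf 2 (neighbor: 6).

Answer: 2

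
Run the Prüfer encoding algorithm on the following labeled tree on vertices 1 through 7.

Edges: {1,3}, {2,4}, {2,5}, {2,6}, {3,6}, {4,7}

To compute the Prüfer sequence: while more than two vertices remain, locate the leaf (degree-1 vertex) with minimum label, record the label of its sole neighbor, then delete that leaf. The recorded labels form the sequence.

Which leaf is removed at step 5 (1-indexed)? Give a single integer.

Step 1: current leaves = {1,5,7}. Remove leaf 1 (neighbor: 3).
Step 2: current leaves = {3,5,7}. Remove leaf 3 (neighbor: 6).
Step 3: current leaves = {5,6,7}. Remove leaf 5 (neighbor: 2).
Step 4: current leaves = {6,7}. Remove leaf 6 (neighbor: 2).
Step 5: current leaves = {2,7}. Remove leaf 2 (neighbor: 4).

Answer: 2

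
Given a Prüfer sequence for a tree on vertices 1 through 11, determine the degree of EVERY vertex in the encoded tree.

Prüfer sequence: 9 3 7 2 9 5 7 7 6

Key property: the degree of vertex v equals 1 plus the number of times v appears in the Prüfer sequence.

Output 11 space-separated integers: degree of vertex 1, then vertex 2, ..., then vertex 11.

p_1 = 9: count[9] becomes 1
p_2 = 3: count[3] becomes 1
p_3 = 7: count[7] becomes 1
p_4 = 2: count[2] becomes 1
p_5 = 9: count[9] becomes 2
p_6 = 5: count[5] becomes 1
p_7 = 7: count[7] becomes 2
p_8 = 7: count[7] becomes 3
p_9 = 6: count[6] becomes 1
Degrees (1 + count): deg[1]=1+0=1, deg[2]=1+1=2, deg[3]=1+1=2, deg[4]=1+0=1, deg[5]=1+1=2, deg[6]=1+1=2, deg[7]=1+3=4, deg[8]=1+0=1, deg[9]=1+2=3, deg[10]=1+0=1, deg[11]=1+0=1

Answer: 1 2 2 1 2 2 4 1 3 1 1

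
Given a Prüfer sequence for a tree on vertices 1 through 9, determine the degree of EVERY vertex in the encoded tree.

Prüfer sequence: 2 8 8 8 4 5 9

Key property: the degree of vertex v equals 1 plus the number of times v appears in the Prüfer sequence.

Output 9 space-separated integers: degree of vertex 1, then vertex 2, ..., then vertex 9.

Answer: 1 2 1 2 2 1 1 4 2

Derivation:
p_1 = 2: count[2] becomes 1
p_2 = 8: count[8] becomes 1
p_3 = 8: count[8] becomes 2
p_4 = 8: count[8] becomes 3
p_5 = 4: count[4] becomes 1
p_6 = 5: count[5] becomes 1
p_7 = 9: count[9] becomes 1
Degrees (1 + count): deg[1]=1+0=1, deg[2]=1+1=2, deg[3]=1+0=1, deg[4]=1+1=2, deg[5]=1+1=2, deg[6]=1+0=1, deg[7]=1+0=1, deg[8]=1+3=4, deg[9]=1+1=2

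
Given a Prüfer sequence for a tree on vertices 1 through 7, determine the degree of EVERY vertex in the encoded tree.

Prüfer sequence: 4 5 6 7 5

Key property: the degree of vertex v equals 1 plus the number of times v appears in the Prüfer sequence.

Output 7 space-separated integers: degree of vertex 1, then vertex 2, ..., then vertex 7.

Answer: 1 1 1 2 3 2 2

Derivation:
p_1 = 4: count[4] becomes 1
p_2 = 5: count[5] becomes 1
p_3 = 6: count[6] becomes 1
p_4 = 7: count[7] becomes 1
p_5 = 5: count[5] becomes 2
Degrees (1 + count): deg[1]=1+0=1, deg[2]=1+0=1, deg[3]=1+0=1, deg[4]=1+1=2, deg[5]=1+2=3, deg[6]=1+1=2, deg[7]=1+1=2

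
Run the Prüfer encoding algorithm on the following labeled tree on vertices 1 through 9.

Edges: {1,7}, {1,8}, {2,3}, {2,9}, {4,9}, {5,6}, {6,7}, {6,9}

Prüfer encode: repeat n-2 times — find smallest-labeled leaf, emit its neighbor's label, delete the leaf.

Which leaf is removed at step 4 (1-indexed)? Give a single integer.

Answer: 5

Derivation:
Step 1: current leaves = {3,4,5,8}. Remove leaf 3 (neighbor: 2).
Step 2: current leaves = {2,4,5,8}. Remove leaf 2 (neighbor: 9).
Step 3: current leaves = {4,5,8}. Remove leaf 4 (neighbor: 9).
Step 4: current leaves = {5,8,9}. Remove leaf 5 (neighbor: 6).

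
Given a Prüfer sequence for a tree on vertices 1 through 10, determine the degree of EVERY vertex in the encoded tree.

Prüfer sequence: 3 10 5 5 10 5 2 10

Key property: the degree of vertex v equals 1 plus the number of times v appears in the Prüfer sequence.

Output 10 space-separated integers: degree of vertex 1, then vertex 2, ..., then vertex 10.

Answer: 1 2 2 1 4 1 1 1 1 4

Derivation:
p_1 = 3: count[3] becomes 1
p_2 = 10: count[10] becomes 1
p_3 = 5: count[5] becomes 1
p_4 = 5: count[5] becomes 2
p_5 = 10: count[10] becomes 2
p_6 = 5: count[5] becomes 3
p_7 = 2: count[2] becomes 1
p_8 = 10: count[10] becomes 3
Degrees (1 + count): deg[1]=1+0=1, deg[2]=1+1=2, deg[3]=1+1=2, deg[4]=1+0=1, deg[5]=1+3=4, deg[6]=1+0=1, deg[7]=1+0=1, deg[8]=1+0=1, deg[9]=1+0=1, deg[10]=1+3=4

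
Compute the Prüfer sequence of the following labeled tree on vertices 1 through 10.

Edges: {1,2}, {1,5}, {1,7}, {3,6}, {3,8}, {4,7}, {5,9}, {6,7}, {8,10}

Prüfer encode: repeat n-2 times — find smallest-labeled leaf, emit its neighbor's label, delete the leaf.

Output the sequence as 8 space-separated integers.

Step 1: leaves = {2,4,9,10}. Remove smallest leaf 2, emit neighbor 1.
Step 2: leaves = {4,9,10}. Remove smallest leaf 4, emit neighbor 7.
Step 3: leaves = {9,10}. Remove smallest leaf 9, emit neighbor 5.
Step 4: leaves = {5,10}. Remove smallest leaf 5, emit neighbor 1.
Step 5: leaves = {1,10}. Remove smallest leaf 1, emit neighbor 7.
Step 6: leaves = {7,10}. Remove smallest leaf 7, emit neighbor 6.
Step 7: leaves = {6,10}. Remove smallest leaf 6, emit neighbor 3.
Step 8: leaves = {3,10}. Remove smallest leaf 3, emit neighbor 8.
Done: 2 vertices remain (8, 10). Sequence = [1 7 5 1 7 6 3 8]

Answer: 1 7 5 1 7 6 3 8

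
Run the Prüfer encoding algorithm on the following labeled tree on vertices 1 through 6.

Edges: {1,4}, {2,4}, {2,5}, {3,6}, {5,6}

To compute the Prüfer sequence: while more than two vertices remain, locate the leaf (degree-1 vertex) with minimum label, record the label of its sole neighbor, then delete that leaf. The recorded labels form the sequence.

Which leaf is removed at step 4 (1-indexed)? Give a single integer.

Answer: 2

Derivation:
Step 1: current leaves = {1,3}. Remove leaf 1 (neighbor: 4).
Step 2: current leaves = {3,4}. Remove leaf 3 (neighbor: 6).
Step 3: current leaves = {4,6}. Remove leaf 4 (neighbor: 2).
Step 4: current leaves = {2,6}. Remove leaf 2 (neighbor: 5).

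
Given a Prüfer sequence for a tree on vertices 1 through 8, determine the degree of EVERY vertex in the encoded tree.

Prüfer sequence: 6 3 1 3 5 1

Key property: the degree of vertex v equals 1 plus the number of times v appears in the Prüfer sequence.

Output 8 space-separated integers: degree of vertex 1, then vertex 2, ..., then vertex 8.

p_1 = 6: count[6] becomes 1
p_2 = 3: count[3] becomes 1
p_3 = 1: count[1] becomes 1
p_4 = 3: count[3] becomes 2
p_5 = 5: count[5] becomes 1
p_6 = 1: count[1] becomes 2
Degrees (1 + count): deg[1]=1+2=3, deg[2]=1+0=1, deg[3]=1+2=3, deg[4]=1+0=1, deg[5]=1+1=2, deg[6]=1+1=2, deg[7]=1+0=1, deg[8]=1+0=1

Answer: 3 1 3 1 2 2 1 1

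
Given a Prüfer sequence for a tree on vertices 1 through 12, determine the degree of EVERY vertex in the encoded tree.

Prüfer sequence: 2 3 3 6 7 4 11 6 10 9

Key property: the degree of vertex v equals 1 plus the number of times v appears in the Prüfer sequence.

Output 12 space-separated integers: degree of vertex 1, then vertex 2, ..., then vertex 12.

Answer: 1 2 3 2 1 3 2 1 2 2 2 1

Derivation:
p_1 = 2: count[2] becomes 1
p_2 = 3: count[3] becomes 1
p_3 = 3: count[3] becomes 2
p_4 = 6: count[6] becomes 1
p_5 = 7: count[7] becomes 1
p_6 = 4: count[4] becomes 1
p_7 = 11: count[11] becomes 1
p_8 = 6: count[6] becomes 2
p_9 = 10: count[10] becomes 1
p_10 = 9: count[9] becomes 1
Degrees (1 + count): deg[1]=1+0=1, deg[2]=1+1=2, deg[3]=1+2=3, deg[4]=1+1=2, deg[5]=1+0=1, deg[6]=1+2=3, deg[7]=1+1=2, deg[8]=1+0=1, deg[9]=1+1=2, deg[10]=1+1=2, deg[11]=1+1=2, deg[12]=1+0=1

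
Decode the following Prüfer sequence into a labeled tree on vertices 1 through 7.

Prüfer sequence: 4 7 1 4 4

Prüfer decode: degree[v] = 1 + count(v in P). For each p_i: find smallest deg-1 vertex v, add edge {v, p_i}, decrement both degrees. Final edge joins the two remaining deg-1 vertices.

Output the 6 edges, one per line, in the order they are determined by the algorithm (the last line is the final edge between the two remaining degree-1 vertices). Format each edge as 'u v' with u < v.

Answer: 2 4
3 7
1 5
1 4
4 6
4 7

Derivation:
Initial degrees: {1:2, 2:1, 3:1, 4:4, 5:1, 6:1, 7:2}
Step 1: smallest deg-1 vertex = 2, p_1 = 4. Add edge {2,4}. Now deg[2]=0, deg[4]=3.
Step 2: smallest deg-1 vertex = 3, p_2 = 7. Add edge {3,7}. Now deg[3]=0, deg[7]=1.
Step 3: smallest deg-1 vertex = 5, p_3 = 1. Add edge {1,5}. Now deg[5]=0, deg[1]=1.
Step 4: smallest deg-1 vertex = 1, p_4 = 4. Add edge {1,4}. Now deg[1]=0, deg[4]=2.
Step 5: smallest deg-1 vertex = 6, p_5 = 4. Add edge {4,6}. Now deg[6]=0, deg[4]=1.
Final: two remaining deg-1 vertices are 4, 7. Add edge {4,7}.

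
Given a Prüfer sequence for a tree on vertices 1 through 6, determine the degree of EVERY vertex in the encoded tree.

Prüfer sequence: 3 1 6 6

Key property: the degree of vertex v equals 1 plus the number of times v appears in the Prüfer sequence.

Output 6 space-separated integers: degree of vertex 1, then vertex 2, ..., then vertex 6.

Answer: 2 1 2 1 1 3

Derivation:
p_1 = 3: count[3] becomes 1
p_2 = 1: count[1] becomes 1
p_3 = 6: count[6] becomes 1
p_4 = 6: count[6] becomes 2
Degrees (1 + count): deg[1]=1+1=2, deg[2]=1+0=1, deg[3]=1+1=2, deg[4]=1+0=1, deg[5]=1+0=1, deg[6]=1+2=3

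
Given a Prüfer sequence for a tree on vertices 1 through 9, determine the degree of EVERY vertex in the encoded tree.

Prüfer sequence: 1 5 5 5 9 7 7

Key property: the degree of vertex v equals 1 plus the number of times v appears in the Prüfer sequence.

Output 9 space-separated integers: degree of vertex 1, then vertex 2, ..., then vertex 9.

p_1 = 1: count[1] becomes 1
p_2 = 5: count[5] becomes 1
p_3 = 5: count[5] becomes 2
p_4 = 5: count[5] becomes 3
p_5 = 9: count[9] becomes 1
p_6 = 7: count[7] becomes 1
p_7 = 7: count[7] becomes 2
Degrees (1 + count): deg[1]=1+1=2, deg[2]=1+0=1, deg[3]=1+0=1, deg[4]=1+0=1, deg[5]=1+3=4, deg[6]=1+0=1, deg[7]=1+2=3, deg[8]=1+0=1, deg[9]=1+1=2

Answer: 2 1 1 1 4 1 3 1 2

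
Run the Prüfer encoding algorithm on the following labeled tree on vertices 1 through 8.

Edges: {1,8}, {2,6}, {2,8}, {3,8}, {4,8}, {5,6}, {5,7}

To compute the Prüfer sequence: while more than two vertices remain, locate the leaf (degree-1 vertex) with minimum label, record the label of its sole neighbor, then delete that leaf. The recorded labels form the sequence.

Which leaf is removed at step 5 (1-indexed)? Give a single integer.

Answer: 5

Derivation:
Step 1: current leaves = {1,3,4,7}. Remove leaf 1 (neighbor: 8).
Step 2: current leaves = {3,4,7}. Remove leaf 3 (neighbor: 8).
Step 3: current leaves = {4,7}. Remove leaf 4 (neighbor: 8).
Step 4: current leaves = {7,8}. Remove leaf 7 (neighbor: 5).
Step 5: current leaves = {5,8}. Remove leaf 5 (neighbor: 6).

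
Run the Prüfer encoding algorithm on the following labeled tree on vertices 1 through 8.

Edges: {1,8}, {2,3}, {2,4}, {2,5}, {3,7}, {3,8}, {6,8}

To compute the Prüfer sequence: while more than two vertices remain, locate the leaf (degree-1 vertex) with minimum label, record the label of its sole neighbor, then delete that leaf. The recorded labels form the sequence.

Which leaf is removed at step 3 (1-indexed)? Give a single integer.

Answer: 5

Derivation:
Step 1: current leaves = {1,4,5,6,7}. Remove leaf 1 (neighbor: 8).
Step 2: current leaves = {4,5,6,7}. Remove leaf 4 (neighbor: 2).
Step 3: current leaves = {5,6,7}. Remove leaf 5 (neighbor: 2).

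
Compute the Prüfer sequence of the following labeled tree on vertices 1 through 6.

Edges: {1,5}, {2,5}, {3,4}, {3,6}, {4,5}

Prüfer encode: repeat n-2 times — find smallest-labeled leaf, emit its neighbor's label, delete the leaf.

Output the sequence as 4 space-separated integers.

Answer: 5 5 4 3

Derivation:
Step 1: leaves = {1,2,6}. Remove smallest leaf 1, emit neighbor 5.
Step 2: leaves = {2,6}. Remove smallest leaf 2, emit neighbor 5.
Step 3: leaves = {5,6}. Remove smallest leaf 5, emit neighbor 4.
Step 4: leaves = {4,6}. Remove smallest leaf 4, emit neighbor 3.
Done: 2 vertices remain (3, 6). Sequence = [5 5 4 3]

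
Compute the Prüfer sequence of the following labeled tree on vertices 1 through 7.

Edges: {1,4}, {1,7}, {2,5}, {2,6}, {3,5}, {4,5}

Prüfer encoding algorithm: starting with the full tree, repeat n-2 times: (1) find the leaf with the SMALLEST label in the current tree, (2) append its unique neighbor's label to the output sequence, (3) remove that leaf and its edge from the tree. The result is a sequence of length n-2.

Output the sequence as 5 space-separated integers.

Step 1: leaves = {3,6,7}. Remove smallest leaf 3, emit neighbor 5.
Step 2: leaves = {6,7}. Remove smallest leaf 6, emit neighbor 2.
Step 3: leaves = {2,7}. Remove smallest leaf 2, emit neighbor 5.
Step 4: leaves = {5,7}. Remove smallest leaf 5, emit neighbor 4.
Step 5: leaves = {4,7}. Remove smallest leaf 4, emit neighbor 1.
Done: 2 vertices remain (1, 7). Sequence = [5 2 5 4 1]

Answer: 5 2 5 4 1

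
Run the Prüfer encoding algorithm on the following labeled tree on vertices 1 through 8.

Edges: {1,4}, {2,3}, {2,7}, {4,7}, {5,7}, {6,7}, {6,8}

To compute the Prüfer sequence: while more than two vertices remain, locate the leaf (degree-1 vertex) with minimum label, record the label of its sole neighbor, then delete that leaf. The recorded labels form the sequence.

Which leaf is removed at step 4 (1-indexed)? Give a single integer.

Step 1: current leaves = {1,3,5,8}. Remove leaf 1 (neighbor: 4).
Step 2: current leaves = {3,4,5,8}. Remove leaf 3 (neighbor: 2).
Step 3: current leaves = {2,4,5,8}. Remove leaf 2 (neighbor: 7).
Step 4: current leaves = {4,5,8}. Remove leaf 4 (neighbor: 7).

Answer: 4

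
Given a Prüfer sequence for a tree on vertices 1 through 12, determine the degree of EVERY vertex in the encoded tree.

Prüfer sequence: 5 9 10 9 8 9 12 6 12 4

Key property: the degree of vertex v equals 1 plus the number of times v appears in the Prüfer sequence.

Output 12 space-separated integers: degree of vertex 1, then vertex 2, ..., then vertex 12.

Answer: 1 1 1 2 2 2 1 2 4 2 1 3

Derivation:
p_1 = 5: count[5] becomes 1
p_2 = 9: count[9] becomes 1
p_3 = 10: count[10] becomes 1
p_4 = 9: count[9] becomes 2
p_5 = 8: count[8] becomes 1
p_6 = 9: count[9] becomes 3
p_7 = 12: count[12] becomes 1
p_8 = 6: count[6] becomes 1
p_9 = 12: count[12] becomes 2
p_10 = 4: count[4] becomes 1
Degrees (1 + count): deg[1]=1+0=1, deg[2]=1+0=1, deg[3]=1+0=1, deg[4]=1+1=2, deg[5]=1+1=2, deg[6]=1+1=2, deg[7]=1+0=1, deg[8]=1+1=2, deg[9]=1+3=4, deg[10]=1+1=2, deg[11]=1+0=1, deg[12]=1+2=3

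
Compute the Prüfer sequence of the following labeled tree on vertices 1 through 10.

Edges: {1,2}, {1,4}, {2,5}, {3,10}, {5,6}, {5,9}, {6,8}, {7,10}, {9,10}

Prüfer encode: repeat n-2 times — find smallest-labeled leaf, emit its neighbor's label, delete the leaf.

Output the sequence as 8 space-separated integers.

Step 1: leaves = {3,4,7,8}. Remove smallest leaf 3, emit neighbor 10.
Step 2: leaves = {4,7,8}. Remove smallest leaf 4, emit neighbor 1.
Step 3: leaves = {1,7,8}. Remove smallest leaf 1, emit neighbor 2.
Step 4: leaves = {2,7,8}. Remove smallest leaf 2, emit neighbor 5.
Step 5: leaves = {7,8}. Remove smallest leaf 7, emit neighbor 10.
Step 6: leaves = {8,10}. Remove smallest leaf 8, emit neighbor 6.
Step 7: leaves = {6,10}. Remove smallest leaf 6, emit neighbor 5.
Step 8: leaves = {5,10}. Remove smallest leaf 5, emit neighbor 9.
Done: 2 vertices remain (9, 10). Sequence = [10 1 2 5 10 6 5 9]

Answer: 10 1 2 5 10 6 5 9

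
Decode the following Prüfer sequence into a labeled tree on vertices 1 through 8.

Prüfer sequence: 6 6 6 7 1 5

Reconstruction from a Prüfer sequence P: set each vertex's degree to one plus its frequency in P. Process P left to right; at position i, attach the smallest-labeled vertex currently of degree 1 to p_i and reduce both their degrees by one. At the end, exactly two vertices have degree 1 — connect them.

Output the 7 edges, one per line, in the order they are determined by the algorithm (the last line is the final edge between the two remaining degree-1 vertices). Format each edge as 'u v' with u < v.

Initial degrees: {1:2, 2:1, 3:1, 4:1, 5:2, 6:4, 7:2, 8:1}
Step 1: smallest deg-1 vertex = 2, p_1 = 6. Add edge {2,6}. Now deg[2]=0, deg[6]=3.
Step 2: smallest deg-1 vertex = 3, p_2 = 6. Add edge {3,6}. Now deg[3]=0, deg[6]=2.
Step 3: smallest deg-1 vertex = 4, p_3 = 6. Add edge {4,6}. Now deg[4]=0, deg[6]=1.
Step 4: smallest deg-1 vertex = 6, p_4 = 7. Add edge {6,7}. Now deg[6]=0, deg[7]=1.
Step 5: smallest deg-1 vertex = 7, p_5 = 1. Add edge {1,7}. Now deg[7]=0, deg[1]=1.
Step 6: smallest deg-1 vertex = 1, p_6 = 5. Add edge {1,5}. Now deg[1]=0, deg[5]=1.
Final: two remaining deg-1 vertices are 5, 8. Add edge {5,8}.

Answer: 2 6
3 6
4 6
6 7
1 7
1 5
5 8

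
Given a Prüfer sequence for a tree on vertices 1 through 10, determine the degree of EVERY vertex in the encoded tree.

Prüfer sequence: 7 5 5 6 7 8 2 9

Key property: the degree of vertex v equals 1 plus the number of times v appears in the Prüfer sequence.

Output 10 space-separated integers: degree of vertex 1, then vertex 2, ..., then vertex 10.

Answer: 1 2 1 1 3 2 3 2 2 1

Derivation:
p_1 = 7: count[7] becomes 1
p_2 = 5: count[5] becomes 1
p_3 = 5: count[5] becomes 2
p_4 = 6: count[6] becomes 1
p_5 = 7: count[7] becomes 2
p_6 = 8: count[8] becomes 1
p_7 = 2: count[2] becomes 1
p_8 = 9: count[9] becomes 1
Degrees (1 + count): deg[1]=1+0=1, deg[2]=1+1=2, deg[3]=1+0=1, deg[4]=1+0=1, deg[5]=1+2=3, deg[6]=1+1=2, deg[7]=1+2=3, deg[8]=1+1=2, deg[9]=1+1=2, deg[10]=1+0=1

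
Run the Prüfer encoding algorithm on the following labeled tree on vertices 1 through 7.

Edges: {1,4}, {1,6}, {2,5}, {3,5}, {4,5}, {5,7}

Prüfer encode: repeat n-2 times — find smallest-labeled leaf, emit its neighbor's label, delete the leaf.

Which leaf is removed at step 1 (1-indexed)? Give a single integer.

Step 1: current leaves = {2,3,6,7}. Remove leaf 2 (neighbor: 5).

Answer: 2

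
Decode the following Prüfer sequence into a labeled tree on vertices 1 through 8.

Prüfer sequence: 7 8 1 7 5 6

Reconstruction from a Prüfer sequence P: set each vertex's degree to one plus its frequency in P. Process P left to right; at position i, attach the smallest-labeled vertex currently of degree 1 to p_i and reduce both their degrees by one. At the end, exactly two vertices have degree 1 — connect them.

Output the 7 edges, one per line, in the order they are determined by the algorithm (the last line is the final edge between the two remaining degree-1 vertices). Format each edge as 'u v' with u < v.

Answer: 2 7
3 8
1 4
1 7
5 7
5 6
6 8

Derivation:
Initial degrees: {1:2, 2:1, 3:1, 4:1, 5:2, 6:2, 7:3, 8:2}
Step 1: smallest deg-1 vertex = 2, p_1 = 7. Add edge {2,7}. Now deg[2]=0, deg[7]=2.
Step 2: smallest deg-1 vertex = 3, p_2 = 8. Add edge {3,8}. Now deg[3]=0, deg[8]=1.
Step 3: smallest deg-1 vertex = 4, p_3 = 1. Add edge {1,4}. Now deg[4]=0, deg[1]=1.
Step 4: smallest deg-1 vertex = 1, p_4 = 7. Add edge {1,7}. Now deg[1]=0, deg[7]=1.
Step 5: smallest deg-1 vertex = 7, p_5 = 5. Add edge {5,7}. Now deg[7]=0, deg[5]=1.
Step 6: smallest deg-1 vertex = 5, p_6 = 6. Add edge {5,6}. Now deg[5]=0, deg[6]=1.
Final: two remaining deg-1 vertices are 6, 8. Add edge {6,8}.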